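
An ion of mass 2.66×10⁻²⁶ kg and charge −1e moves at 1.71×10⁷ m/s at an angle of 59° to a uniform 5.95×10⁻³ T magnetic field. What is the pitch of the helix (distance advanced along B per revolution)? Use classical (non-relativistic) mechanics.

p ≈ 1540 m

v∥ = v cosθ = 1.71×10⁷·cos59° ≈ 8.807×10⁶ m/s.
T = 2πm/(|q|B) = 2π(2.66×10⁻²⁶)/((1.602×10⁻¹⁹)(5.95×10⁻³)) ≈ 1.753×10⁻⁴ s.
pitch = v∥ T = (8.807×10⁶)(1.753×10⁻⁴) ≈ 1540 m.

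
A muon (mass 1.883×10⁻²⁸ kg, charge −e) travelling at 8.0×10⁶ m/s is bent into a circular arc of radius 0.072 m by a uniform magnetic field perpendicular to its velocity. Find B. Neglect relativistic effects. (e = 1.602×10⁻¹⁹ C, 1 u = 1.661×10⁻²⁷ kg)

B ≈ 0.13 T

From |q|vB = mv²/r, B = mv/(|q|r).
B = (1.883×10⁻²⁸)(8.0×10⁶)/((1.602×10⁻¹⁹)(0.072)) ≈ 0.13 T.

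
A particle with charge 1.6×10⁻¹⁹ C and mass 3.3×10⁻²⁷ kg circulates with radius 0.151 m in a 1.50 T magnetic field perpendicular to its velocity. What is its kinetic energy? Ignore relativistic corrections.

v = |q|Br/m, then KE = ½mv² = (qBr)²/(2m).
v = (1.6×10⁻¹⁹)(1.50)(0.151)/3.3×10⁻²⁷ ≈ 1.098×10⁷ m/s.
KE = ½(3.3×10⁻²⁷)(1.098×10⁷)² ≈ 1.99×10⁻¹³ J = 1.24×10⁶ eV.

KE ≈ 1.24×10⁶ eV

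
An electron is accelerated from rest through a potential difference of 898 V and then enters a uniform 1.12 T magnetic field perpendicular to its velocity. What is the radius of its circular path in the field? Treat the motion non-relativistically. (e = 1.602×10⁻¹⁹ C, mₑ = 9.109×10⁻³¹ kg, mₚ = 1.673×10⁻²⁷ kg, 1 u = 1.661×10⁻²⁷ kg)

r ≈ 9.02×10⁻⁵ m

Acceleration: |q|V = ½mv² ⇒ v = √(2|q|V/m) = √(2·1.602×10⁻¹⁹·898/9.109×10⁻³¹) ≈ 1.777×10⁷ m/s.
In the field: r = mv/(|q|B) = (9.109×10⁻³¹)(1.777×10⁷)/((1.602×10⁻¹⁹)(1.12)) ≈ 9.02×10⁻⁵ m.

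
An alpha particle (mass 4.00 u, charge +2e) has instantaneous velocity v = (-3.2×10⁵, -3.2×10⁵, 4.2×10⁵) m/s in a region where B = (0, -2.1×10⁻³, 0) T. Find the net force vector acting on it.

v×B = (882, 0, 672) N/C.
F = q v×B = (3.204×10⁻¹⁹ C)·(882, 0, 672) = (2.83×10⁻¹⁶, 0, 2.15×10⁻¹⁶) N.

F ≈ (2.83×10⁻¹⁶, 0, 2.15×10⁻¹⁶) N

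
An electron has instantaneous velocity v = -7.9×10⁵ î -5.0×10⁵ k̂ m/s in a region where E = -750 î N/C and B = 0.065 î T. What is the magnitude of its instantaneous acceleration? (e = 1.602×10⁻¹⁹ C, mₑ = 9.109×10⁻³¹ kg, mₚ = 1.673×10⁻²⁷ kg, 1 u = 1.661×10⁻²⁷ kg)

v×B = (0, -3.25×10⁴, 0) N/C.
E + v×B = (-750, -3.25×10⁴, 0) N/C.
F = q(E + v×B) = (−1.602×10⁻¹⁹ C)·(-750, -3.25×10⁴, 0) = (1.20×10⁻¹⁶, 5.21×10⁻¹⁵, 0) N.
|a| = |F|/m = 5.208×10⁻¹⁵/9.109×10⁻³¹ ≈ 5.72×10¹⁵ m/s².

|a| ≈ 5.72×10¹⁵ m/s²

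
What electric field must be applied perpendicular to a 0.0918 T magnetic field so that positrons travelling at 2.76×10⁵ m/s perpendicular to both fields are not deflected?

E = 2.53×10⁴ V/m

For straight-line motion qE = qvB, so E = vB.
E = 2.76×10⁵ × 0.0918 = 2.53×10⁴ V/m.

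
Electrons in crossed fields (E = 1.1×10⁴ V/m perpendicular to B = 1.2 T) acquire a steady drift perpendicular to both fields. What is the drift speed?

The E×B drift speed is v_d = E/B.
v_d = 1.1×10⁴/1.2 = 9200 m/s.

v_d ≈ 9200 m/s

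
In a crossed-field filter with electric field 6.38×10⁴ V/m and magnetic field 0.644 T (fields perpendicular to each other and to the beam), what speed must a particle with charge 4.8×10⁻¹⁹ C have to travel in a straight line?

v = 9.91×10⁴ m/s

Zero net Lorentz force requires |qE| = |q v×B|, i.e. E = vB.
v = E/B = 6.38×10⁴/0.644 = 9.91×10⁴ m/s.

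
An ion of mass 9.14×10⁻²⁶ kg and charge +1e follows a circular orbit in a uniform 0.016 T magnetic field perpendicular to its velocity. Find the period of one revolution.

The cyclotron period depends only on m, q, B: T = 2πm/(|q|B).
T = 2π(9.14×10⁻²⁶)/((1.602×10⁻¹⁹)(0.016)) ≈ 2.2×10⁻⁴ s.

T ≈ 2.2×10⁻⁴ s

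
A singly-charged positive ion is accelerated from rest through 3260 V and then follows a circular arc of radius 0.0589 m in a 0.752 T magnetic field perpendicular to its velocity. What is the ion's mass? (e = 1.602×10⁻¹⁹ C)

m ≈ 4.82×10⁻²⁶ kg

Combine |q|V = ½mv² and r = mv/(|q|B): eliminate v to get m = qB²r²/(2V).
m = (1.602×10⁻¹⁹)(0.752)²(0.0589)²/(2·3260) ≈ 4.82×10⁻²⁶ kg.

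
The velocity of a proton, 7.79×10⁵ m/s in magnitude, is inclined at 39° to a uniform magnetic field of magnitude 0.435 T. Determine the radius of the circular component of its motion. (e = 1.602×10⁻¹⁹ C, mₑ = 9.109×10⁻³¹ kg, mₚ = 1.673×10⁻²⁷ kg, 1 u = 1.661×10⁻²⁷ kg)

r ≈ 0.0118 m

v⊥ = v sinθ = 7.79×10⁵·sin39° ≈ 4.902×10⁵ m/s.
r = m v⊥/(|q|B) = (1.673×10⁻²⁷)(4.902×10⁵)/((1.602×10⁻¹⁹)(0.435)) ≈ 0.0118 m.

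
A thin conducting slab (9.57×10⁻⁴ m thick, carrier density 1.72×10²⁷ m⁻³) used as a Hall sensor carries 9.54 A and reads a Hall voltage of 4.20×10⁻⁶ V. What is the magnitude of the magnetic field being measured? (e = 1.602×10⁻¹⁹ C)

From V_H = IB/(n e t), B = V_H n e t / I.
B = (4.20×10⁻⁶)(1.72×10²⁷)(1.602×10⁻¹⁹)(9.57×10⁻⁴)/9.54 ≈ 0.116 T.

B ≈ 0.116 T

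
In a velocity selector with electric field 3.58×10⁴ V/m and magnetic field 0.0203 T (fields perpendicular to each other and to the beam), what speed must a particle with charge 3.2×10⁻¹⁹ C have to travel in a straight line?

For undeflected motion the electric and magnetic forces balance: qE = qvB.
v = E/B = 3.58×10⁴/0.0203 = 1.76×10⁶ m/s.

v = 1.76×10⁶ m/s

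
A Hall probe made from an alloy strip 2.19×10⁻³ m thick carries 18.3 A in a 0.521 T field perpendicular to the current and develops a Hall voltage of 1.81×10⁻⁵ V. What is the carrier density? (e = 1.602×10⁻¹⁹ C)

n ≈ 1.50×10²⁷ m⁻³

From V_H = IB/(n e t), n = IB/(V_H e t).
n = (18.3)(0.521)/((1.81×10⁻⁵)(1.602×10⁻¹⁹)(2.19×10⁻³)) ≈ 1.50×10²⁷ m⁻³.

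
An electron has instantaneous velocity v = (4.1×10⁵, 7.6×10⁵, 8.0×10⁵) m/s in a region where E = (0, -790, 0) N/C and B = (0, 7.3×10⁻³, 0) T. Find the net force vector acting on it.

F ≈ (9.36×10⁻¹⁶, 1.27×10⁻¹⁶, -4.79×10⁻¹⁶) N

v×B = (-5840, 0, 2990) N/C.
E + v×B = (-5840, -790, 2990) N/C.
F = q(E + v×B) = (−1.602×10⁻¹⁹ C)·(-5840, -790, 2990) = (9.36×10⁻¹⁶, 1.27×10⁻¹⁶, -4.79×10⁻¹⁶) N.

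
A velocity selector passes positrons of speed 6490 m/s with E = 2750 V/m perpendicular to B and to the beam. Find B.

B = 0.424 T

Balance of forces in the selector: qE = qvB ⇒ B = E/v.
B = 2750/6490 = 0.424 T.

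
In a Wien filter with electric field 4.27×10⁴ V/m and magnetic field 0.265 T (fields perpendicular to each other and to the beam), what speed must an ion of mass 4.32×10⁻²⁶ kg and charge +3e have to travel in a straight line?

Zero net Lorentz force requires |qE| = |q v×B|, i.e. E = vB.
v = E/B = 4.27×10⁴/0.265 = 1.61×10⁵ m/s.

v = 1.61×10⁵ m/s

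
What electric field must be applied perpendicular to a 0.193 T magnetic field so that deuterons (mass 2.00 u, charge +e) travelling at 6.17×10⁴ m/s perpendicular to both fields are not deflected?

For straight-line motion qE = qvB, so E = vB.
E = 6.17×10⁴ × 0.193 = 1.19×10⁴ V/m.

E = 1.19×10⁴ V/m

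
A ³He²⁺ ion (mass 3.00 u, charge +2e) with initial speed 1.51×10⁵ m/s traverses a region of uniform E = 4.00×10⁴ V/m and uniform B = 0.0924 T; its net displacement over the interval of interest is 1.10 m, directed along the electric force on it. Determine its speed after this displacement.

B does no work; ΔKE = |q|E d.
½mv_f² = ½mv₀² + |q|Ed = ½(4.983×10⁻²⁷)(1.51×10⁵)² + (3.204×10⁻¹⁹)(4.00×10⁴)(1.10) ≈ 5.681×10⁻¹⁷ J + 1.410×10⁻¹⁴ J ≈ 1.415×10⁻¹⁴ J.
v_f = √(2·1.415×10⁻¹⁴/4.983×10⁻²⁷) ≈ 2.38×10⁶ m/s.

v_f ≈ 2.38×10⁶ m/s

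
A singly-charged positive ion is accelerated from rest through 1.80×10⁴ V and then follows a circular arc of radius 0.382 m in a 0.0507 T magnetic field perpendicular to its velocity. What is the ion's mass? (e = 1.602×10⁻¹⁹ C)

Combine |q|V = ½mv² and r = mv/(|q|B): eliminate v to get m = qB²r²/(2V).
m = (1.602×10⁻¹⁹)(0.0507)²(0.382)²/(2·1.80×10⁴) ≈ 1.67×10⁻²⁷ kg.

m ≈ 1.67×10⁻²⁷ kg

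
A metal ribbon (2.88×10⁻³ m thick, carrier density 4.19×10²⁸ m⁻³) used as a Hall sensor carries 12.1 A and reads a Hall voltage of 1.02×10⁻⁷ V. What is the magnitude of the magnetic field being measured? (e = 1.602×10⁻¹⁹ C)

From V_H = IB/(n e t), B = V_H n e t / I.
B = (1.02×10⁻⁷)(4.19×10²⁸)(1.602×10⁻¹⁹)(2.88×10⁻³)/12.1 ≈ 0.163 T.

B ≈ 0.163 T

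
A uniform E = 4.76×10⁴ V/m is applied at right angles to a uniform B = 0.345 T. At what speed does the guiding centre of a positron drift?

The steady drift has the magnetic force balancing the electric force, so v_d = E/B.
v_d = 4.76×10⁴/0.345 = 1.38×10⁵ m/s.

v_d ≈ 1.38×10⁵ m/s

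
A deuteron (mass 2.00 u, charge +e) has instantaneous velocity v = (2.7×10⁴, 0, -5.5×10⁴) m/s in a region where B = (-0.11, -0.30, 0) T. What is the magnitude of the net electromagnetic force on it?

|F| ≈ 3.10×10⁻¹⁵ N

v×B = (-1.65×10⁴, 6050, -8100) N/C.
F = q v×B = (1.602×10⁻¹⁹ C)·(-1.65×10⁴, 6050, -8100) = (-2.64×10⁻¹⁵, 9.69×10⁻¹⁶, -1.30×10⁻¹⁵) N.
|F| = 3.10×10⁻¹⁵ N.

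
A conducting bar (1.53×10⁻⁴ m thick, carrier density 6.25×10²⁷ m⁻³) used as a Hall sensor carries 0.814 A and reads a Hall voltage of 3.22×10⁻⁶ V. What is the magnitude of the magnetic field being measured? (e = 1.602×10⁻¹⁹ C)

B ≈ 0.606 T

From V_H = IB/(n e t), B = V_H n e t / I.
B = (3.22×10⁻⁶)(6.25×10²⁷)(1.602×10⁻¹⁹)(1.53×10⁻⁴)/0.814 ≈ 0.606 T.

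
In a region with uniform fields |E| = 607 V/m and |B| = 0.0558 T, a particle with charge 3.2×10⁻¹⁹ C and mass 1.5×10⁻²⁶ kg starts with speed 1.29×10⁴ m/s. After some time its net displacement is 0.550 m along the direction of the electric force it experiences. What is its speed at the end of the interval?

B does no work; ΔKE = |q|E d.
½mv_f² = ½mv₀² + |q|Ed = ½(1.5×10⁻²⁶)(1.29×10⁴)² + (3.2×10⁻¹⁹)(607)(0.550) ≈ 1.248×10⁻¹⁸ J + 1.068×10⁻¹⁶ J ≈ 1.081×10⁻¹⁶ J.
v_f = √(2·1.081×10⁻¹⁶/1.5×10⁻²⁶) ≈ 1.20×10⁵ m/s.

v_f ≈ 1.20×10⁵ m/s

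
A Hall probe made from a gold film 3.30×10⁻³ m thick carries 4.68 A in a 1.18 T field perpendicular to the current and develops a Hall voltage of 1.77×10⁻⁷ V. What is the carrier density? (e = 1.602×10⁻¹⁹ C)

n ≈ 5.90×10²⁸ m⁻³

From V_H = IB/(n e t), n = IB/(V_H e t).
n = (4.68)(1.18)/((1.77×10⁻⁷)(1.602×10⁻¹⁹)(3.30×10⁻³)) ≈ 5.90×10²⁸ m⁻³.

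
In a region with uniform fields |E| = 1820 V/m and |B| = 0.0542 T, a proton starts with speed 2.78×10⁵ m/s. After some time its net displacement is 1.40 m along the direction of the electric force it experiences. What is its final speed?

v_f ≈ 7.52×10⁵ m/s

B does no work; ΔKE = |q|E d.
½mv_f² = ½mv₀² + |q|Ed = ½(1.673×10⁻²⁷)(2.78×10⁵)² + (1.602×10⁻¹⁹)(1820)(1.40) ≈ 6.465×10⁻¹⁷ J + 4.082×10⁻¹⁶ J ≈ 4.728×10⁻¹⁶ J.
v_f = √(2·4.728×10⁻¹⁶/1.673×10⁻²⁷) ≈ 7.52×10⁵ m/s.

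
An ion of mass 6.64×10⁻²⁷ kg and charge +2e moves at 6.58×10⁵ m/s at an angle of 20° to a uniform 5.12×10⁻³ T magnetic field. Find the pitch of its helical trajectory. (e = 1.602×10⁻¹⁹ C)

v∥ = v cosθ = 6.58×10⁵·cos20° ≈ 6.183×10⁵ m/s.
T = 2πm/(|q|B) = 2π(6.64×10⁻²⁷)/((3.204×10⁻¹⁹)(5.12×10⁻³)) ≈ 2.543×10⁻⁵ s.
pitch = v∥ T = (6.183×10⁵)(2.543×10⁻⁵) ≈ 15.7 m.

p ≈ 15.7 m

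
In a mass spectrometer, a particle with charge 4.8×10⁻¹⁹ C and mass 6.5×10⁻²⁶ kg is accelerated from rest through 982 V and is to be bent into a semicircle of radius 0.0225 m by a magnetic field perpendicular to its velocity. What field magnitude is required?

B ≈ 0.725 T

v = √(2|q|V/m) = √(2·4.8×10⁻¹⁹·982/6.5×10⁻²⁶) ≈ 1.204×10⁵ m/s.
B = mv/(|q|r) = (6.5×10⁻²⁶)(1.204×10⁵)/((4.8×10⁻¹⁹)(0.0225)) ≈ 0.725 T.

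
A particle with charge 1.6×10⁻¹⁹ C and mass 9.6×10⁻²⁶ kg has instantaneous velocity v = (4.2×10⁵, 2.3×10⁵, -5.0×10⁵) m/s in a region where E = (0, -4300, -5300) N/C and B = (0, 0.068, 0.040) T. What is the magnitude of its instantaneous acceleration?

|a| ≈ 8.90×10¹⁰ m/s²

v×B = (4.32×10⁴, -1.68×10⁴, 2.86×10⁴) N/C.
E + v×B = (4.32×10⁴, -2.11×10⁴, 2.33×10⁴) N/C.
F = q(E + v×B) = (1.6×10⁻¹⁹ C)·(4.32×10⁴, -2.11×10⁴, 2.33×10⁴) = (6.91×10⁻¹⁵, -3.38×10⁻¹⁵, 3.72×10⁻¹⁵) N.
|a| = |F|/m = 8.545×10⁻¹⁵/9.6×10⁻²⁶ ≈ 8.90×10¹⁰ m/s².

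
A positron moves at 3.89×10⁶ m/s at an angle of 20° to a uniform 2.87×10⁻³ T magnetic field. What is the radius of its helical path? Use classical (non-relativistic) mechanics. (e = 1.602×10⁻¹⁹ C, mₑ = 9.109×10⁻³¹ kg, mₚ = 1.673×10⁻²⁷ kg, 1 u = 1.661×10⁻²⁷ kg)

r ≈ 2.64×10⁻³ m

v⊥ = v sinθ = 3.89×10⁶·sin20° ≈ 1.330×10⁶ m/s.
r = m v⊥/(|q|B) = (9.109×10⁻³¹)(1.330×10⁶)/((1.602×10⁻¹⁹)(2.87×10⁻³)) ≈ 2.64×10⁻³ m.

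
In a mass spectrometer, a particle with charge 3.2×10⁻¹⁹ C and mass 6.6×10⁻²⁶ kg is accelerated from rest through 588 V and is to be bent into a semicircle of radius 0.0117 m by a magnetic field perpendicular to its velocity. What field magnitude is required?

v = √(2|q|V/m) = √(2·3.2×10⁻¹⁹·588/6.6×10⁻²⁶) ≈ 7.551×10⁴ m/s.
B = mv/(|q|r) = (6.6×10⁻²⁶)(7.551×10⁴)/((3.2×10⁻¹⁹)(0.0117)) ≈ 1.33 T.

B ≈ 1.33 T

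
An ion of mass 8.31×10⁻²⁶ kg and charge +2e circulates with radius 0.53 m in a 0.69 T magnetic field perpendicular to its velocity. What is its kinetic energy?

v = |q|Br/m, then KE = ½mv² = (qBr)²/(2m).
v = (3.204×10⁻¹⁹)(0.69)(0.53)/8.31×10⁻²⁶ ≈ 1.410×10⁶ m/s.
KE = ½(8.31×10⁻²⁶)(1.410×10⁶)² ≈ 8.3×10⁻¹⁴ J.

KE ≈ 8.3×10⁻¹⁴ J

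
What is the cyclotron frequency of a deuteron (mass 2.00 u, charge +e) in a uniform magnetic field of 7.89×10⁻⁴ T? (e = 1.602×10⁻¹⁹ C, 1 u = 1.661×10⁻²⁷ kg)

f = |q|B/(2πm).
f = (1.602×10⁻¹⁹)(7.89×10⁻⁴)/(2π·3.322×10⁻²⁷) ≈ 6060 Hz.

f ≈ 6060 Hz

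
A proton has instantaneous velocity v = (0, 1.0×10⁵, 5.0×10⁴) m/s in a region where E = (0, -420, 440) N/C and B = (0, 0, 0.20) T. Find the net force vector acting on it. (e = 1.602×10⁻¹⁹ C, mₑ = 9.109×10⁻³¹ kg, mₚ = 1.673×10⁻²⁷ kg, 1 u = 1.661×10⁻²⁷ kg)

F ≈ (3.20×10⁻¹⁵, -6.73×10⁻¹⁷, 7.05×10⁻¹⁷) N

v×B = (2.00×10⁴, 0, 0) N/C.
E + v×B = (2.00×10⁴, -420, 440) N/C.
F = q(E + v×B) = (1.602×10⁻¹⁹ C)·(2.00×10⁴, -420, 440) = (3.20×10⁻¹⁵, -6.73×10⁻¹⁷, 7.05×10⁻¹⁷) N.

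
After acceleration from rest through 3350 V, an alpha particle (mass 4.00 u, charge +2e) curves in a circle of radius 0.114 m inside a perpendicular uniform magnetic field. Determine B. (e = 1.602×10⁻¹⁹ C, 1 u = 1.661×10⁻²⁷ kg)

v = √(2|q|V/m) = √(2·3.204×10⁻¹⁹·3350/6.644×10⁻²⁷) ≈ 5.684×10⁵ m/s.
B = mv/(|q|r) = (6.644×10⁻²⁷)(5.684×10⁵)/((3.204×10⁻¹⁹)(0.114)) ≈ 0.103 T.

B ≈ 0.103 T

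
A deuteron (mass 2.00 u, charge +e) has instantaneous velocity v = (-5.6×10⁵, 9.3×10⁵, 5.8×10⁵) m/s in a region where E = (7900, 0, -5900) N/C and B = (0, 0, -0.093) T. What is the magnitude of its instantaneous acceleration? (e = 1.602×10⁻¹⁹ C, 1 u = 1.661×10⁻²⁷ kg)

|a| ≈ 4.56×10¹² m/s²

v×B = (-8.65×10⁴, -5.21×10⁴, 0) N/C.
E + v×B = (-7.86×10⁴, -5.21×10⁴, -5900) N/C.
F = q(E + v×B) = (1.602×10⁻¹⁹ C)·(-7.86×10⁴, -5.21×10⁴, -5900) = (-1.26×10⁻¹⁴, -8.34×10⁻¹⁵, -9.45×10⁻¹⁶) N.
|a| = |F|/m = 1.513×10⁻¹⁴/3.322×10⁻²⁷ ≈ 4.56×10¹² m/s².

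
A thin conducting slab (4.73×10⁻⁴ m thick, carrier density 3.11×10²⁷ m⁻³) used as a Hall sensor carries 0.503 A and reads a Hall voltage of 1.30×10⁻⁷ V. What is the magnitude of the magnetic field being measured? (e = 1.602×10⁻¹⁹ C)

B ≈ 0.0609 T

From V_H = IB/(n e t), B = V_H n e t / I.
B = (1.30×10⁻⁷)(3.11×10²⁷)(1.602×10⁻¹⁹)(4.73×10⁻⁴)/0.503 ≈ 0.0609 T.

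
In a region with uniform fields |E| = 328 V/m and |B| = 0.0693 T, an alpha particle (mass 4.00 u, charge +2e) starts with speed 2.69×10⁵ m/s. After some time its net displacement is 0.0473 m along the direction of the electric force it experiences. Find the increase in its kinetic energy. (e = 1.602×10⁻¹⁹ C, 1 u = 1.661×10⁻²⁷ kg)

The magnetic force is always ⟂ v and does no work; only the electric force changes KE.
ΔKE = F_E · d = |q|E d = (3.204×10⁻¹⁹)(328)(0.0473) ≈ 4.97×10⁻¹⁸ J.

ΔKE ≈ 4.97×10⁻¹⁸ J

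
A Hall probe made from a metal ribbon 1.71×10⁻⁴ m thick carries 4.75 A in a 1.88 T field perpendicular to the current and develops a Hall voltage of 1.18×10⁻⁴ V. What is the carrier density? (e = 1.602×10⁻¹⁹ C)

From V_H = IB/(n e t), n = IB/(V_H e t).
n = (4.75)(1.88)/((1.18×10⁻⁴)(1.602×10⁻¹⁹)(1.71×10⁻⁴)) ≈ 2.76×10²⁷ m⁻³.

n ≈ 2.76×10²⁷ m⁻³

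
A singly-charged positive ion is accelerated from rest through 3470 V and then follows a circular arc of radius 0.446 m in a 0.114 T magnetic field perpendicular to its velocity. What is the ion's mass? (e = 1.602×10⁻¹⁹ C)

Combine |q|V = ½mv² and r = mv/(|q|B): eliminate v to get m = qB²r²/(2V).
m = (1.602×10⁻¹⁹)(0.114)²(0.446)²/(2·3470) ≈ 5.97×10⁻²⁶ kg.

m ≈ 5.97×10⁻²⁶ kg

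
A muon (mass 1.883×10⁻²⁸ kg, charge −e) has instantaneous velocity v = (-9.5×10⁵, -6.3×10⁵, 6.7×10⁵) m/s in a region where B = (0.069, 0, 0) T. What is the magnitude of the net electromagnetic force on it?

v×B = (0, 4.62×10⁴, 4.35×10⁴) N/C.
F = q v×B = (−1.602×10⁻¹⁹ C)·(0, 4.62×10⁴, 4.35×10⁴) = (0, -7.41×10⁻¹⁵, -6.96×10⁻¹⁵) N.
|F| = 1.02×10⁻¹⁴ N.

|F| ≈ 1.02×10⁻¹⁴ N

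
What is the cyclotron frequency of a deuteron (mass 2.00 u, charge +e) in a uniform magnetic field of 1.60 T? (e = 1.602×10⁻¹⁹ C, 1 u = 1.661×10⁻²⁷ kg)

f = |q|B/(2πm).
f = (1.602×10⁻¹⁹)(1.60)/(2π·3.322×10⁻²⁷) ≈ 1.23×10⁷ Hz.

f ≈ 1.23×10⁷ Hz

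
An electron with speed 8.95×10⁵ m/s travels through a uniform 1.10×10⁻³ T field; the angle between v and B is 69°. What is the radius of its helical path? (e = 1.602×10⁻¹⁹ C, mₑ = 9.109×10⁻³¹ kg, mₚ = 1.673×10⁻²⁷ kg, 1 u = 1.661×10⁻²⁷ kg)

r ≈ 4.32×10⁻³ m

v⊥ = v sinθ = 8.95×10⁵·sin69° ≈ 8.356×10⁵ m/s.
r = m v⊥/(|q|B) = (9.109×10⁻³¹)(8.356×10⁵)/((1.602×10⁻¹⁹)(1.10×10⁻³)) ≈ 4.32×10⁻³ m.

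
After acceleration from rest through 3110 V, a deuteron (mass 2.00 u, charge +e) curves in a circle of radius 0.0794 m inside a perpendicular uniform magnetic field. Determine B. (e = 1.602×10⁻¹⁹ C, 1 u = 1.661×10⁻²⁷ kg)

v = √(2|q|V/m) = √(2·1.602×10⁻¹⁹·3110/3.322×10⁻²⁷) ≈ 5.477×10⁵ m/s.
B = mv/(|q|r) = (3.322×10⁻²⁷)(5.477×10⁵)/((1.602×10⁻¹⁹)(0.0794)) ≈ 0.143 T.

B ≈ 0.143 T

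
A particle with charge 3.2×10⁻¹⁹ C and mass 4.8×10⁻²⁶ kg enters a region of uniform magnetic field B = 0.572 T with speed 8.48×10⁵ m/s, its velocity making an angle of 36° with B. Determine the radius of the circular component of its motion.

v⊥ = v sinθ = 8.48×10⁵·sin36° ≈ 4.984×10⁵ m/s.
r = m v⊥/(|q|B) = (4.8×10⁻²⁶)(4.984×10⁵)/((3.2×10⁻¹⁹)(0.572)) ≈ 0.131 m.

r ≈ 0.131 m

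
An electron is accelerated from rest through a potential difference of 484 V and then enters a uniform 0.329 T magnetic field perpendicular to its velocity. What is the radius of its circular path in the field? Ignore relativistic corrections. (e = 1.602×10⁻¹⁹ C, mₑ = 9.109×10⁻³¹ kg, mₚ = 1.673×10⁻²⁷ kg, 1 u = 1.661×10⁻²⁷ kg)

r ≈ 2.25×10⁻⁴ m

Acceleration: |q|V = ½mv² ⇒ v = √(2|q|V/m) = √(2·1.602×10⁻¹⁹·484/9.109×10⁻³¹) ≈ 1.305×10⁷ m/s.
In the field: r = mv/(|q|B) = (9.109×10⁻³¹)(1.305×10⁷)/((1.602×10⁻¹⁹)(0.329)) ≈ 2.25×10⁻⁴ m.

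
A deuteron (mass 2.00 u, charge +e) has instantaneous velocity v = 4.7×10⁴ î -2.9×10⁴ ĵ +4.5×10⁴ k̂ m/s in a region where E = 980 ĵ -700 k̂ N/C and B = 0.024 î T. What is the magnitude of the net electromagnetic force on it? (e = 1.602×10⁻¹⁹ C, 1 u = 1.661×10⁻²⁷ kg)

|F| ≈ 3.30×10⁻¹⁶ N

v×B = (0, 1080, 696) N/C.
E + v×B = (0, 2060, -4.00) N/C.
F = q(E + v×B) = (1.602×10⁻¹⁹ C)·(0, 2060, -4.00) = (0, 3.30×10⁻¹⁶, -6.41×10⁻¹⁹) N.
|F| = 3.30×10⁻¹⁶ N.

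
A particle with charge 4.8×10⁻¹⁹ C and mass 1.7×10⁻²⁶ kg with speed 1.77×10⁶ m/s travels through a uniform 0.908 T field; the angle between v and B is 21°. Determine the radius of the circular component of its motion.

r ≈ 0.0247 m

v⊥ = v sinθ = 1.77×10⁶·sin21° ≈ 6.343×10⁵ m/s.
r = m v⊥/(|q|B) = (1.7×10⁻²⁶)(6.343×10⁵)/((4.8×10⁻¹⁹)(0.908)) ≈ 0.0247 m.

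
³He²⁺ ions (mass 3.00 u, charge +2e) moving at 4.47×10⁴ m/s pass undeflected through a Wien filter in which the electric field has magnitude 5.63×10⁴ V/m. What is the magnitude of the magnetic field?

B = 1.26 T

Balance of forces in the selector: qE = qvB ⇒ B = E/v.
B = 5.63×10⁴/4.47×10⁴ = 1.26 T.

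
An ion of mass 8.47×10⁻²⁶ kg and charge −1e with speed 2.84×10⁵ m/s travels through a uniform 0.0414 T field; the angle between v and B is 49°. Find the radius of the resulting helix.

r ≈ 2.74 m

v⊥ = v sinθ = 2.84×10⁵·sin49° ≈ 2.143×10⁵ m/s.
r = m v⊥/(|q|B) = (8.47×10⁻²⁶)(2.143×10⁵)/((1.602×10⁻¹⁹)(0.0414)) ≈ 2.74 m.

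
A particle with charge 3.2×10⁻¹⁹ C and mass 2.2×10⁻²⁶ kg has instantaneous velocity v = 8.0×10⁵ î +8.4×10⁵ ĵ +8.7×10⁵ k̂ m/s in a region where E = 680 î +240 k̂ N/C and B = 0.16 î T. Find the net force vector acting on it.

F ≈ (2.18×10⁻¹⁶, 4.45×10⁻¹⁴, -4.29×10⁻¹⁴) N

v×B = (0, 1.39×10⁵, -1.34×10⁵) N/C.
E + v×B = (680, 1.39×10⁵, -1.34×10⁵) N/C.
F = q(E + v×B) = (3.2×10⁻¹⁹ C)·(680, 1.39×10⁵, -1.34×10⁵) = (2.18×10⁻¹⁶, 4.45×10⁻¹⁴, -4.29×10⁻¹⁴) N.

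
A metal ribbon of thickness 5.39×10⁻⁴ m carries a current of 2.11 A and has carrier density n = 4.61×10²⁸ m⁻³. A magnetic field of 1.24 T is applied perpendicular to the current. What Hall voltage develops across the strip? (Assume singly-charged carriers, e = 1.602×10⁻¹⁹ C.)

V_H = IB/(n e t).
V_H = (2.11)(1.24)/((4.61×10²⁸)(1.602×10⁻¹⁹)(5.39×10⁻⁴)) ≈ 6.57×10⁻⁷ V.

V_H ≈ 6.57×10⁻⁷ V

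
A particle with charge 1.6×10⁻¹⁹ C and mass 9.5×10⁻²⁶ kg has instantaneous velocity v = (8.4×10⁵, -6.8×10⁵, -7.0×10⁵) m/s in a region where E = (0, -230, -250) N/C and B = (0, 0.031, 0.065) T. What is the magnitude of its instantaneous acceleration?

v×B = (-2.25×10⁴, -5.46×10⁴, 2.60×10⁴) N/C.
E + v×B = (-2.25×10⁴, -5.48×10⁴, 2.58×10⁴) N/C.
F = q(E + v×B) = (1.6×10⁻¹⁹ C)·(-2.25×10⁴, -5.48×10⁴, 2.58×10⁴) = (-3.60×10⁻¹⁵, -8.77×10⁻¹⁵, 4.13×10⁻¹⁵) N.
|a| = |F|/m = 1.034×10⁻¹⁴/9.5×10⁻²⁶ ≈ 1.09×10¹¹ m/s².

|a| ≈ 1.09×10¹¹ m/s²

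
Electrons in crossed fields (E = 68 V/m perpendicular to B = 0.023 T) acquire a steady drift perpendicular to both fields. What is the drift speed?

The E×B drift speed is v_d = E/B.
v_d = 68/0.023 = 3000 m/s.

v_d ≈ 3000 m/s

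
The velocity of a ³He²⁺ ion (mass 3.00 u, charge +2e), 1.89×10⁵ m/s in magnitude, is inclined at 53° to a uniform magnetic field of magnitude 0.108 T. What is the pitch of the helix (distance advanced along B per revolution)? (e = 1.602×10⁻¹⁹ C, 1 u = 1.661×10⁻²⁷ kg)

v∥ = v cosθ = 1.89×10⁵·cos53° ≈ 1.137×10⁵ m/s.
T = 2πm/(|q|B) = 2π(4.983×10⁻²⁷)/((3.204×10⁻¹⁹)(0.108)) ≈ 9.048×10⁻⁷ s.
pitch = v∥ T = (1.137×10⁵)(9.048×10⁻⁷) ≈ 0.103 m.

p ≈ 0.103 m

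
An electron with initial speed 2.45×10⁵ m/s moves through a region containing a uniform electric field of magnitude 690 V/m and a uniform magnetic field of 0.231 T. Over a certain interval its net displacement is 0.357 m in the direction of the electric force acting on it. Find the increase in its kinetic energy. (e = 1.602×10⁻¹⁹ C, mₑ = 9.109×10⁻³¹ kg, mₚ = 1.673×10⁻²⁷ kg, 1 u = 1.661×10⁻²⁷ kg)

The magnetic force is always ⟂ v and does no work; only the electric force changes KE.
ΔKE = F_E · d = |q|E d = (1.602×10⁻¹⁹)(690)(0.357) ≈ 3.95×10⁻¹⁷ J.

ΔKE ≈ 3.95×10⁻¹⁷ J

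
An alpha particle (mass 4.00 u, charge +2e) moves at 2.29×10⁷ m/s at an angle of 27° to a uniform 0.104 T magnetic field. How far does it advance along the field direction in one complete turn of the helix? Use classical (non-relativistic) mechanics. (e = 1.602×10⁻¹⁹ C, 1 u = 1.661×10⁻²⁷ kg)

v∥ = v cosθ = 2.29×10⁷·cos27° ≈ 2.040×10⁷ m/s.
T = 2πm/(|q|B) = 2π(6.644×10⁻²⁷)/((3.204×10⁻¹⁹)(0.104)) ≈ 1.253×10⁻⁶ s.
pitch = v∥ T = (2.040×10⁷)(1.253×10⁻⁶) ≈ 25.6 m.

p ≈ 25.6 m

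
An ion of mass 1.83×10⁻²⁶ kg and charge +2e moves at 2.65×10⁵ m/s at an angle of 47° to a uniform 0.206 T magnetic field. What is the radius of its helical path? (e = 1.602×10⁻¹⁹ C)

v⊥ = v sinθ = 2.65×10⁵·sin47° ≈ 1.938×10⁵ m/s.
r = m v⊥/(|q|B) = (1.83×10⁻²⁶)(1.938×10⁵)/((3.204×10⁻¹⁹)(0.206)) ≈ 0.0537 m.

r ≈ 0.0537 m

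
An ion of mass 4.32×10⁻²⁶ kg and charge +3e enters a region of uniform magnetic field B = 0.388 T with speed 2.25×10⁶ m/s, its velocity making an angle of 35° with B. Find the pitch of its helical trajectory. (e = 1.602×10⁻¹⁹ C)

v∥ = v cosθ = 2.25×10⁶·cos35° ≈ 1.843×10⁶ m/s.
T = 2πm/(|q|B) = 2π(4.32×10⁻²⁶)/((4.806×10⁻¹⁹)(0.388)) ≈ 1.456×10⁻⁶ s.
pitch = v∥ T = (1.843×10⁶)(1.456×10⁻⁶) ≈ 2.68 m.

p ≈ 2.68 m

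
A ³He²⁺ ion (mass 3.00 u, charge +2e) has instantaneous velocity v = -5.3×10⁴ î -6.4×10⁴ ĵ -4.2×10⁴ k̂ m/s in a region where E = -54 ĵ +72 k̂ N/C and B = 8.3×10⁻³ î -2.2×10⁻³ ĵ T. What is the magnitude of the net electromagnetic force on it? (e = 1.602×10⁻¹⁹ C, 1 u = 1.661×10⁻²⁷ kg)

v×B = (-92.4, -349, 648) N/C.
E + v×B = (-92.4, -403, 720) N/C.
F = q(E + v×B) = (3.204×10⁻¹⁹ C)·(-92.4, -403, 720) = (-2.96×10⁻¹⁷, -1.29×10⁻¹⁶, 2.31×10⁻¹⁶) N.
|F| = 2.66×10⁻¹⁶ N.

|F| ≈ 2.66×10⁻¹⁶ N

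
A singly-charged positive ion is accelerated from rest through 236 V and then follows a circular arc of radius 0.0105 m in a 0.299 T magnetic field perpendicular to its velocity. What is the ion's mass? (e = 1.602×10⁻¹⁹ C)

Combine |q|V = ½mv² and r = mv/(|q|B): eliminate v to get m = qB²r²/(2V).
m = (1.602×10⁻¹⁹)(0.299)²(0.0105)²/(2·236) ≈ 3.35×10⁻²⁷ kg.

m ≈ 3.35×10⁻²⁷ kg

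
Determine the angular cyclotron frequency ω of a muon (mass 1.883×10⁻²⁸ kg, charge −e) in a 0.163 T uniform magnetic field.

ω ≈ 1.39×10⁸ rad/s

ω = |q|B/m.
ω = (1.602×10⁻¹⁹)(0.163)/1.883×10⁻²⁸ ≈ 1.39×10⁸ rad/s.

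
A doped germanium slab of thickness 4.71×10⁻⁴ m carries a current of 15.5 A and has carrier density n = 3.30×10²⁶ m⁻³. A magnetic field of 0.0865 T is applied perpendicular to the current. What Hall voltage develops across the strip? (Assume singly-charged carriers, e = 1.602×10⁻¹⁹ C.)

V_H = IB/(n e t).
V_H = (15.5)(0.0865)/((3.30×10²⁶)(1.602×10⁻¹⁹)(4.71×10⁻⁴)) ≈ 5.38×10⁻⁵ V.

V_H ≈ 5.38×10⁻⁵ V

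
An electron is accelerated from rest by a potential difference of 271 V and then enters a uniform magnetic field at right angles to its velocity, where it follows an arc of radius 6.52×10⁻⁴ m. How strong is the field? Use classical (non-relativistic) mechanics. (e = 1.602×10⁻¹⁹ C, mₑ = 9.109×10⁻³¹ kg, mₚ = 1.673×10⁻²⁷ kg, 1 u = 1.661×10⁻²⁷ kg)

v = √(2|q|V/m) = √(2·1.602×10⁻¹⁹·271/9.109×10⁻³¹) ≈ 9.763×10⁶ m/s.
B = mv/(|q|r) = (9.109×10⁻³¹)(9.763×10⁶)/((1.602×10⁻¹⁹)(6.52×10⁻⁴)) ≈ 0.0851 T.

B ≈ 0.0851 T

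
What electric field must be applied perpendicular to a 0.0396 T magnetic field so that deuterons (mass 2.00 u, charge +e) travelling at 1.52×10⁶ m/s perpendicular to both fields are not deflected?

For straight-line motion qE = qvB, so E = vB.
E = 1.52×10⁶ × 0.0396 = 6.02×10⁴ V/m.

E = 6.02×10⁴ V/m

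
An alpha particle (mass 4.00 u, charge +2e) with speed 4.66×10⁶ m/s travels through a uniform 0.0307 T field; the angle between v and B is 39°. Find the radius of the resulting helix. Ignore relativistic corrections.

v⊥ = v sinθ = 4.66×10⁶·sin39° ≈ 2.933×10⁶ m/s.
r = m v⊥/(|q|B) = (6.644×10⁻²⁷)(2.933×10⁶)/((3.204×10⁻¹⁹)(0.0307)) ≈ 1.98 m.

r ≈ 1.98 m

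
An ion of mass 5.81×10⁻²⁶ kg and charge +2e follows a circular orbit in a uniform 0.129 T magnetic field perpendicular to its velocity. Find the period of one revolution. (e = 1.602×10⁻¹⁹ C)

T ≈ 8.83×10⁻⁶ s

The cyclotron period depends only on m, q, B: T = 2πm/(|q|B).
T = 2π(5.81×10⁻²⁶)/((3.204×10⁻¹⁹)(0.129)) ≈ 8.83×10⁻⁶ s.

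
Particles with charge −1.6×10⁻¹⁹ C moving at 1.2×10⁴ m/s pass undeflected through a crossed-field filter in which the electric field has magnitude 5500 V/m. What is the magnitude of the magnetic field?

Balance of forces in the selector: qE = qvB ⇒ B = E/v.
B = 5500/1.2×10⁴ = 0.46 T.

B = 0.46 T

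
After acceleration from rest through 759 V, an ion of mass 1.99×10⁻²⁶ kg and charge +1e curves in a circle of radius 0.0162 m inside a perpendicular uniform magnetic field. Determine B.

v = √(2|q|V/m) = √(2·1.602×10⁻¹⁹·759/1.99×10⁻²⁶) ≈ 1.105×10⁵ m/s.
B = mv/(|q|r) = (1.99×10⁻²⁶)(1.105×10⁵)/((1.602×10⁻¹⁹)(0.0162)) ≈ 0.848 T.

B ≈ 0.848 T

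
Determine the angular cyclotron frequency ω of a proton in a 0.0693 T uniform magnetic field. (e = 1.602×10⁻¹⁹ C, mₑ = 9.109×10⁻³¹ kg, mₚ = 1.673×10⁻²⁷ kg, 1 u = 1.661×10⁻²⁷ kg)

ω = |q|B/m.
ω = (1.602×10⁻¹⁹)(0.0693)/1.673×10⁻²⁷ ≈ 6.64×10⁶ rad/s.

ω ≈ 6.64×10⁶ rad/s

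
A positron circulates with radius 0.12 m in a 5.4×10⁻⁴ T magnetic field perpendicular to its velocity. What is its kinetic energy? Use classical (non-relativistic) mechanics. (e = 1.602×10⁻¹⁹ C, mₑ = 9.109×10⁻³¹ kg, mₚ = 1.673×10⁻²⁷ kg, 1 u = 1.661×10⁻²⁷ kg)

KE ≈ 5.9×10⁻¹⁷ J

v = |q|Br/m, then KE = ½mv² = (qBr)²/(2m).
v = (1.602×10⁻¹⁹)(5.4×10⁻⁴)(0.12)/9.109×10⁻³¹ ≈ 1.140×10⁷ m/s.
KE = ½(9.109×10⁻³¹)(1.140×10⁷)² ≈ 5.9×10⁻¹⁷ J.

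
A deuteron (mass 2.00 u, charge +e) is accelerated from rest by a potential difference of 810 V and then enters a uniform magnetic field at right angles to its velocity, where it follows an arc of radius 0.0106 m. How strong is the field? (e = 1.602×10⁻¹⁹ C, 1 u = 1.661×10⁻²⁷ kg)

B ≈ 0.547 T

v = √(2|q|V/m) = √(2·1.602×10⁻¹⁹·810/3.322×10⁻²⁷) ≈ 2.795×10⁵ m/s.
B = mv/(|q|r) = (3.322×10⁻²⁷)(2.795×10⁵)/((1.602×10⁻¹⁹)(0.0106)) ≈ 0.547 T.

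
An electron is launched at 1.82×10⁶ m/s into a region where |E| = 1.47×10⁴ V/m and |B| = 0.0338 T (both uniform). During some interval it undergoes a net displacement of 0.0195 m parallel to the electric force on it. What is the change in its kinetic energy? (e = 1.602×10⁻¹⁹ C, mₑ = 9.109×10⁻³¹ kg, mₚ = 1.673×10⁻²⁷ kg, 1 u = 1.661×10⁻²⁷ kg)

ΔKE ≈ 4.59×10⁻¹⁷ J

The magnetic force is always ⟂ v and does no work; only the electric force changes KE.
ΔKE = F_E · d = |q|E d = (1.602×10⁻¹⁹)(1.47×10⁴)(0.0195) ≈ 4.59×10⁻¹⁷ J.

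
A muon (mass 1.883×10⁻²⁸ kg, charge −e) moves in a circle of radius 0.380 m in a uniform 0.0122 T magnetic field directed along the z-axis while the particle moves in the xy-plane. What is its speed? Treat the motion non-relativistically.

v ≈ 3.94×10⁶ m/s

From |q|vB = mv²/r, v = |q|Br/m.
v = (1.602×10⁻¹⁹)(0.0122)(0.380)/1.883×10⁻²⁸ ≈ 3.94×10⁶ m/s.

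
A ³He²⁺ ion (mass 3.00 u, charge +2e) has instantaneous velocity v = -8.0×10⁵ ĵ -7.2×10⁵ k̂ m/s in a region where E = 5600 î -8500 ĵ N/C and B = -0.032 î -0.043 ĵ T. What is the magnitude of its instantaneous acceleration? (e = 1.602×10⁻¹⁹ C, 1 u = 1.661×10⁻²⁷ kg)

|a| ≈ 2.50×10¹² m/s²

v×B = (-3.10×10⁴, 2.30×10⁴, -2.56×10⁴) N/C.
E + v×B = (-2.54×10⁴, 1.45×10⁴, -2.56×10⁴) N/C.
F = q(E + v×B) = (3.204×10⁻¹⁹ C)·(-2.54×10⁴, 1.45×10⁴, -2.56×10⁴) = (-8.13×10⁻¹⁵, 4.66×10⁻¹⁵, -8.20×10⁻¹⁵) N.
|a| = |F|/m = 1.245×10⁻¹⁴/4.983×10⁻²⁷ ≈ 2.50×10¹² m/s².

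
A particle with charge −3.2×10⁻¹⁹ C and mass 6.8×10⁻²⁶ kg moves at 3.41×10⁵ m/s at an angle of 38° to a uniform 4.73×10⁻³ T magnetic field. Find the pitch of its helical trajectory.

p ≈ 75.9 m

v∥ = v cosθ = 3.41×10⁵·cos38° ≈ 2.687×10⁵ m/s.
T = 2πm/(|q|B) = 2π(6.8×10⁻²⁶)/((3.2×10⁻¹⁹)(4.73×10⁻³)) ≈ 2.823×10⁻⁴ s.
pitch = v∥ T = (2.687×10⁵)(2.823×10⁻⁴) ≈ 75.9 m.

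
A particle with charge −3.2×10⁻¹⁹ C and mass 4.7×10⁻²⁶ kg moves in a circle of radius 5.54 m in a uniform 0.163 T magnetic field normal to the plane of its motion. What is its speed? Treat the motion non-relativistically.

From |q|vB = mv²/r, v = |q|Br/m.
v = (3.2×10⁻¹⁹)(0.163)(5.54)/4.7×10⁻²⁶ ≈ 6.15×10⁶ m/s.

v ≈ 6.15×10⁶ m/s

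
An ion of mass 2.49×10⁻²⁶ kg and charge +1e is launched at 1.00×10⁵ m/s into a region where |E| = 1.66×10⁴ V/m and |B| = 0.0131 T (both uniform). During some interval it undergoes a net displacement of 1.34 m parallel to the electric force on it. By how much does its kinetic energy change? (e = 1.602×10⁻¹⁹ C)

ΔKE ≈ 3.56×10⁻¹⁵ J

The magnetic force is always ⟂ v and does no work; only the electric force changes KE.
ΔKE = F_E · d = |q|E d = (1.602×10⁻¹⁹)(1.66×10⁴)(1.34) ≈ 3.56×10⁻¹⁵ J.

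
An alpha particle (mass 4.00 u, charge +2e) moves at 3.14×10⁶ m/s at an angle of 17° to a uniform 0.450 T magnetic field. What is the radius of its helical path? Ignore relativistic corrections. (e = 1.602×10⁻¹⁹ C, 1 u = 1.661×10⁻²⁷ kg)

v⊥ = v sinθ = 3.14×10⁶·sin17° ≈ 9.180×10⁵ m/s.
r = m v⊥/(|q|B) = (6.644×10⁻²⁷)(9.180×10⁵)/((3.204×10⁻¹⁹)(0.450)) ≈ 0.0423 m.

r ≈ 0.0423 m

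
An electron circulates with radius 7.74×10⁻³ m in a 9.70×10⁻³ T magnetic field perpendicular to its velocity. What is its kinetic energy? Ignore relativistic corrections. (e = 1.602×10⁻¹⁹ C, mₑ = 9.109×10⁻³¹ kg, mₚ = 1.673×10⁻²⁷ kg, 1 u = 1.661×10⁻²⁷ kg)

KE ≈ 7.94×10⁻¹⁷ J

v = |q|Br/m, then KE = ½mv² = (qBr)²/(2m).
v = (1.602×10⁻¹⁹)(9.70×10⁻³)(7.74×10⁻³)/9.109×10⁻³¹ ≈ 1.320×10⁷ m/s.
KE = ½(9.109×10⁻³¹)(1.320×10⁷)² ≈ 7.94×10⁻¹⁷ J.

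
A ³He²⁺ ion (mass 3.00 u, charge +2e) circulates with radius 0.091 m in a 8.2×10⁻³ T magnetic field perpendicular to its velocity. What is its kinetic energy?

KE ≈ 5.7×10⁻¹⁸ J

v = |q|Br/m, then KE = ½mv² = (qBr)²/(2m).
v = (3.204×10⁻¹⁹)(8.2×10⁻³)(0.091)/4.983×10⁻²⁷ ≈ 4.798×10⁴ m/s.
KE = ½(4.983×10⁻²⁷)(4.798×10⁴)² ≈ 5.7×10⁻¹⁸ J.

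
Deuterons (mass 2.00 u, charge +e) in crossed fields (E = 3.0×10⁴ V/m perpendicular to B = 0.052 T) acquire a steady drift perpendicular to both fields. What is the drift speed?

The steady drift has the magnetic force balancing the electric force, so v_d = E/B.
v_d = 3.0×10⁴/0.052 = 5.8×10⁵ m/s.

v_d ≈ 5.8×10⁵ m/s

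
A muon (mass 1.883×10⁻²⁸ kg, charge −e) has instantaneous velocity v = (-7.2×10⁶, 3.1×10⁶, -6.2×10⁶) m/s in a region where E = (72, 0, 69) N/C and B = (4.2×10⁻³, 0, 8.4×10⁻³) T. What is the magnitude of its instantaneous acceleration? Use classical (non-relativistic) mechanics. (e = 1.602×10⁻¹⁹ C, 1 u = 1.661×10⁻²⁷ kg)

|a| ≈ 3.84×10¹³ m/s²

v×B = (2.60×10⁴, 3.44×10⁴, -1.30×10⁴) N/C.
E + v×B = (2.61×10⁴, 3.44×10⁴, -1.30×10⁴) N/C.
F = q(E + v×B) = (−1.602×10⁻¹⁹ C)·(2.61×10⁴, 3.44×10⁴, -1.30×10⁴) = (-4.18×10⁻¹⁵, -5.52×10⁻¹⁵, 2.07×10⁻¹⁵) N.
|a| = |F|/m = 7.228×10⁻¹⁵/1.883×10⁻²⁸ ≈ 3.84×10¹³ m/s².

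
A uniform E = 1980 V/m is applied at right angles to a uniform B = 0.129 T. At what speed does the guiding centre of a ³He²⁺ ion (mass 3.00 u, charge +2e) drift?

v_d ≈ 1.53×10⁴ m/s

In crossed fields the guiding centre drifts at v_d = |E×B|/B² = E/B, independent of charge and mass.
v_d = 1980/0.129 = 1.53×10⁴ m/s.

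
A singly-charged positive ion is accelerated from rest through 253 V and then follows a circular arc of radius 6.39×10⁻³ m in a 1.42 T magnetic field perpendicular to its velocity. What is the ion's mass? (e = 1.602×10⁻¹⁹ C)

m ≈ 2.61×10⁻²⁶ kg

Combine |q|V = ½mv² and r = mv/(|q|B): eliminate v to get m = qB²r²/(2V).
m = (1.602×10⁻¹⁹)(1.42)²(6.39×10⁻³)²/(2·253) ≈ 2.61×10⁻²⁶ kg.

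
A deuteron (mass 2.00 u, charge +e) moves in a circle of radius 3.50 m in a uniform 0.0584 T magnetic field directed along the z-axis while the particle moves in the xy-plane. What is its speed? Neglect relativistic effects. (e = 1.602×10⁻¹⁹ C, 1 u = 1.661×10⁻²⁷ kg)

v ≈ 9.86×10⁶ m/s

From |q|vB = mv²/r, v = |q|Br/m.
v = (1.602×10⁻¹⁹)(0.0584)(3.50)/3.322×10⁻²⁷ ≈ 9.86×10⁶ m/s.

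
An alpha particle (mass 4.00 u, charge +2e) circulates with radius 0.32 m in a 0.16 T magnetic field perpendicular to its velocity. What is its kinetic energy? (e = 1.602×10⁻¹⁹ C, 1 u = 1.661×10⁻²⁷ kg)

v = |q|Br/m, then KE = ½mv² = (qBr)²/(2m).
v = (3.204×10⁻¹⁹)(0.16)(0.32)/6.644×10⁻²⁷ ≈ 2.469×10⁶ m/s.
KE = ½(6.644×10⁻²⁷)(2.469×10⁶)² ≈ 2.0×10⁻¹⁴ J.

KE ≈ 2.0×10⁻¹⁴ J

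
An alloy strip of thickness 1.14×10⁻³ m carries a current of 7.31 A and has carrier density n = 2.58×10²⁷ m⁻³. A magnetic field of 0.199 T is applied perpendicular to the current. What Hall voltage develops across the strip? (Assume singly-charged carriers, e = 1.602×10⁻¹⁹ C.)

V_H = IB/(n e t).
V_H = (7.31)(0.199)/((2.58×10²⁷)(1.602×10⁻¹⁹)(1.14×10⁻³)) ≈ 3.09×10⁻⁶ V.

V_H ≈ 3.09×10⁻⁶ V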